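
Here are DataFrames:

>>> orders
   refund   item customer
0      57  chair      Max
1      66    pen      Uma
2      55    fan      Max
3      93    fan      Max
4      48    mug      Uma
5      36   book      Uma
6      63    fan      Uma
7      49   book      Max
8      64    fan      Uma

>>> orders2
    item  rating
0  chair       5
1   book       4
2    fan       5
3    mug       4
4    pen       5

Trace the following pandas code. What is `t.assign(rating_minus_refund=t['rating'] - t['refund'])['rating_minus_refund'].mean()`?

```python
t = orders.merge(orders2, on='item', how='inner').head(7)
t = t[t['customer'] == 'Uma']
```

-48.75

merge on 'item' (how='inner') → 9 rows:
   refund   item customer  rating
0      57  chair      Max       5
1      66    pen      Uma       5
2      55    fan      Max       5
3      93    fan      Max       5
4      48    mug      Uma       4
5      36   book      Uma       4
6      63    fan      Uma       5
7      49   book      Max       4
8      64    fan      Uma       5
take first 7 rows:
   refund   item customer  rating
0      57  chair      Max       5
1      66    pen      Uma       5
2      55    fan      Max       5
3      93    fan      Max       5
4      48    mug      Uma       4
5      36   book      Uma       4
6      63    fan      Uma       5
filter rows where customer == 'Uma':
   refund  item customer  rating
1      66   pen      Uma       5
4      48   mug      Uma       4
5      36  book      Uma       4
6      63   fan      Uma       5
add column rating_minus_refund = t['rating'] - t['refund']:
   refund  item customer  rating  rating_minus_refund
1      66   pen      Uma       5                  -61
4      48   mug      Uma       4                  -44
5      36  book      Uma       4                  -32
6      63   fan      Uma       5                  -58
Reading off the mean of column 'rating_minus_refund', we get -48.75.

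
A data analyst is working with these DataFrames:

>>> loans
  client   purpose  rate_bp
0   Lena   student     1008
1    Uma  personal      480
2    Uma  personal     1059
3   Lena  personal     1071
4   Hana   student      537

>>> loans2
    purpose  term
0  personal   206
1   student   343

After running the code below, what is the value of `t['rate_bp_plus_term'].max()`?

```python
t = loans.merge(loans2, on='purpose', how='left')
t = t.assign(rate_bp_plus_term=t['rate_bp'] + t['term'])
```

merge on 'purpose' (how='left') → 5 rows:
  client   purpose  rate_bp  term
0   Lena   student     1008   343
1    Uma  personal      480   206
2    Uma  personal     1059   206
3   Lena  personal     1071   206
4   Hana   student      537   343
add column rate_bp_plus_term = t['rate_bp'] + t['term']:
  client   purpose  rate_bp  term  rate_bp_plus_term
0   Lena   student     1008   343               1351
1    Uma  personal      480   206                686
2    Uma  personal     1059   206               1265
3   Lena  personal     1071   206               1277
4   Hana   student      537   343                880
Finally, max of column 'rate_bp_plus_term' = 1351.

1351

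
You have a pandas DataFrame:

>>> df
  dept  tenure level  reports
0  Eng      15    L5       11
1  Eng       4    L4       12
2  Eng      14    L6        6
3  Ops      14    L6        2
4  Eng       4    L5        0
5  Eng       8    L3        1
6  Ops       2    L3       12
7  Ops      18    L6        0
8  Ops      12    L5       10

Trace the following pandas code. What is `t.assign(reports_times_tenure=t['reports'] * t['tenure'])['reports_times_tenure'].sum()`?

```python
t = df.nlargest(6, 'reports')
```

take 6 rows with largest reports:
  dept  tenure level  reports
1  Eng       4    L4       12
6  Ops       2    L3       12
0  Eng      15    L5       11
8  Ops      12    L5       10
2  Eng      14    L6        6
3  Ops      14    L6        2
add column reports_times_tenure = t['reports'] * t['tenure']:
  dept  tenure level  reports  reports_times_tenure
1  Eng       4    L4       12                    48
6  Ops       2    L3       12                    24
0  Eng      15    L5       11                   165
8  Ops      12    L5       10                   120
2  Eng      14    L6        6                    84
3  Ops      14    L6        2                    28

469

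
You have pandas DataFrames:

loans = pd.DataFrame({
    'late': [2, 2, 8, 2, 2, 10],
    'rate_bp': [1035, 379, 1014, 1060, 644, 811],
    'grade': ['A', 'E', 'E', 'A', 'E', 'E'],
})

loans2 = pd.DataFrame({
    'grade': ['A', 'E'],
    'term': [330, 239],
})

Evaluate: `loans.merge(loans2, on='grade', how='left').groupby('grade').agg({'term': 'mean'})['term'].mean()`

284.5

merge on 'grade' (how='left') → 6 rows:
   late  rate_bp grade  term
0     2     1035     A   330
1     2      379     E   239
2     8     1014     E   239
3     2     1060     A   330
4     2      644     E   239
5    10      811     E   239
group by grade, mean of term:
        term
grade       
A      330.0
E      239.0
The mean of column 'term' is 284.5.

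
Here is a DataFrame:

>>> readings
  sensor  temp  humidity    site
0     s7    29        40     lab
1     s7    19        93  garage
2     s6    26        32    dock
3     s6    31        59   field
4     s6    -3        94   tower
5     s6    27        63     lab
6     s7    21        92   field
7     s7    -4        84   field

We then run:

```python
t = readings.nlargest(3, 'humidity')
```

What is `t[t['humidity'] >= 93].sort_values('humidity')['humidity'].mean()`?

take 3 rows with largest humidity:
  sensor  temp  humidity    site
4     s6    -3        94   tower
1     s7    19        93  garage
6     s7    21        92   field
filter rows where humidity >= 93:
  sensor  temp  humidity    site
4     s6    -3        94   tower
1     s7    19        93  garage
sort by humidity:
  sensor  temp  humidity    site
1     s7    19        93  garage
4     s6    -3        94   tower
Hence 93.5.

93.5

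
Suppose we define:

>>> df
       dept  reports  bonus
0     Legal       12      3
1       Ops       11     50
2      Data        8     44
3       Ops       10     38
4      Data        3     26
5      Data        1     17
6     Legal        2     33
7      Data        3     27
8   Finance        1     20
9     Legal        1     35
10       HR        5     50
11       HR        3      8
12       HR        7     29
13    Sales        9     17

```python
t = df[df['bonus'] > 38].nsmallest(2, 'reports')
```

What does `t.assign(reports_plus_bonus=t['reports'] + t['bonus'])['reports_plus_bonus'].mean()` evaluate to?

filter rows where bonus > 38:
    dept  reports  bonus
1    Ops       11     50
2   Data        8     44
10    HR        5     50
take 2 rows with smallest reports:
    dept  reports  bonus
10    HR        5     50
2   Data        8     44
add column reports_plus_bonus = t['reports'] + t['bonus']:
    dept  reports  bonus  reports_plus_bonus
10    HR        5     50                  55
2   Data        8     44                  52

53.5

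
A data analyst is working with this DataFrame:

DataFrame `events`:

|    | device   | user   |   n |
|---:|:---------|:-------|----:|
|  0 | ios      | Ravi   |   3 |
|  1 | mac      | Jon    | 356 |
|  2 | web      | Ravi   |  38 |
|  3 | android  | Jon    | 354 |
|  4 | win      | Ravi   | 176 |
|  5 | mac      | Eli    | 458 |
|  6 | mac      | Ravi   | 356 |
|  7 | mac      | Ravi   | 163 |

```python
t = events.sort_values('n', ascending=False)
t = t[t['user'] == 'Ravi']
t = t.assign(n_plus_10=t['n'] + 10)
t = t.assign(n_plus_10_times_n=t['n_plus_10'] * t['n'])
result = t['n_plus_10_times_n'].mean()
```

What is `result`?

sort by n descending:
    device  user    n
5      mac   Eli  458
1      mac   Jon  356
6      mac  Ravi  356
3  android   Jon  354
4      win  Ravi  176
7      mac  Ravi  163
2      web  Ravi   38
0      ios  Ravi    3
filter rows where user == 'Ravi':
  device  user    n
6    mac  Ravi  356
4    win  Ravi  176
7    mac  Ravi  163
2    web  Ravi   38
0    ios  Ravi    3
add column n_plus_10 = t['n'] + 10:
  device  user    n  n_plus_10
6    mac  Ravi  356        366
4    win  Ravi  176        186
7    mac  Ravi  163        173
2    web  Ravi   38         48
0    ios  Ravi    3         13
add column n_plus_10_times_n = t['n_plus_10'] * t['n']:
  device  user    n  n_plus_10  n_plus_10_times_n
6    mac  Ravi  356        366             130296
4    win  Ravi  176        186              32736
7    mac  Ravi  163        173              28199
2    web  Ravi   38         48               1824
0    ios  Ravi    3         13                 39
So mean() = 38618.8.

38618.8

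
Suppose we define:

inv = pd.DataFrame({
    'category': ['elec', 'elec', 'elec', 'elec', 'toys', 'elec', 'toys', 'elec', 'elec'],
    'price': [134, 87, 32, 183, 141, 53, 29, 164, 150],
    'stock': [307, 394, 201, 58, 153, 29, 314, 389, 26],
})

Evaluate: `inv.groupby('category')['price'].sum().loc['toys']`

group by category, sum of price:
category
elec    803
toys    170
Name: price, dtype: int64

170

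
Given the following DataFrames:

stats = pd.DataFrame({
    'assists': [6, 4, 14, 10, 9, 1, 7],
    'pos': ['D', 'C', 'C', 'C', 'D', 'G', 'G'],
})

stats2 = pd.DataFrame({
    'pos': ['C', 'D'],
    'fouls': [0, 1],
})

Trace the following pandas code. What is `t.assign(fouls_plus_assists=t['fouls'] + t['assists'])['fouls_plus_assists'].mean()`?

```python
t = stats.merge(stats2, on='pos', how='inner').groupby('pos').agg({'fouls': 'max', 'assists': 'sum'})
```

merge on 'pos' (how='inner') → 5 rows:
   assists pos  fouls
0        6   D      1
1        4   C      0
2       14   C      0
3       10   C      0
4        9   D      1
group by pos: max(fouls), sum(assists):
     fouls  assists
pos                
C        0       28
D        1       15
add column fouls_plus_assists = t['fouls'] + t['assists']:
     fouls  assists  fouls_plus_assists
pos                                    
C        0       28                  28
D        1       15                  16
Taking the mean of column 'fouls_plus_assists' gives 22.0.

22.0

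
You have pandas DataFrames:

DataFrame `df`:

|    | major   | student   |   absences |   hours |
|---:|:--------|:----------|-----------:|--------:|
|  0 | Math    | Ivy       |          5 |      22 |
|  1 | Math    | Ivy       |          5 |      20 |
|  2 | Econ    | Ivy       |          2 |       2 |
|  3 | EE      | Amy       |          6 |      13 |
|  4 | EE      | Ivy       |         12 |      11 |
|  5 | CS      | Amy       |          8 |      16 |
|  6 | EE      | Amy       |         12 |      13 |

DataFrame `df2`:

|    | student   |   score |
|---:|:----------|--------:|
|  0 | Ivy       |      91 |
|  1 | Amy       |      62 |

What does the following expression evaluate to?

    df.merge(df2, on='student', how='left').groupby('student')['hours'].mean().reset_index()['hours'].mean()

merge on 'student' (how='left') → 7 rows:
  major student  absences  hours  score
0  Math     Ivy         5     22     91
1  Math     Ivy         5     20     91
2  Econ     Ivy         2      2     91
3    EE     Amy         6     13     62
4    EE     Ivy        12     11     91
5    CS     Amy         8     16     62
6    EE     Amy        12     13     62
group by student, mean of hours:
student
Amy    14.00
Ivy    13.75
Name: hours, dtype: float64
reset_index():
  student  hours
0     Amy  14.00
1     Ivy  13.75
Finally, mean of column 'hours' = 13.875.

13.875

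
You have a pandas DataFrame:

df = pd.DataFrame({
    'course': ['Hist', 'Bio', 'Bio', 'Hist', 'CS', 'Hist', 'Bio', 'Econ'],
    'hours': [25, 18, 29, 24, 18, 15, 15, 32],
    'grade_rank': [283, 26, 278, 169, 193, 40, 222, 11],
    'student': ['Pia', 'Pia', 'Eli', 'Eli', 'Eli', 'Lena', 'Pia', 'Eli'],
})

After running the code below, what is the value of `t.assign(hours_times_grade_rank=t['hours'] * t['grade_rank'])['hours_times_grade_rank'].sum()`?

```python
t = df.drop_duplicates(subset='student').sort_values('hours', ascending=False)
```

drop duplicate student (keep=first):
  course  hours  grade_rank student
0   Hist     25         283     Pia
2    Bio     29         278     Eli
5   Hist     15          40    Lena
sort by hours descending:
  course  hours  grade_rank student
2    Bio     29         278     Eli
0   Hist     25         283     Pia
5   Hist     15          40    Lena
add column hours_times_grade_rank = t['hours'] * t['grade_rank']:
  course  hours  grade_rank student  hours_times_grade_rank
2    Bio     29         278     Eli                    8062
0   Hist     25         283     Pia                    7075
5   Hist     15          40    Lena                     600

15737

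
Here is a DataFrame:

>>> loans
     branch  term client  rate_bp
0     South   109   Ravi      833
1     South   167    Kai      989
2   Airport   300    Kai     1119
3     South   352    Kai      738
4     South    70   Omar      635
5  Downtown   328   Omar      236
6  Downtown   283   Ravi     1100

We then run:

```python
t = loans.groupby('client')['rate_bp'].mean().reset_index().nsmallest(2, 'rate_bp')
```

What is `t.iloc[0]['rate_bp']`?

435.5

group by client, mean of rate_bp:
client
Kai     948.666667
Omar    435.500000
Ravi    966.500000
Name: rate_bp, dtype: float64
reset_index():
  client     rate_bp
0    Kai  948.666667
1   Omar  435.500000
2   Ravi  966.500000
take 2 rows with smallest rate_bp:
  client     rate_bp
1   Omar  435.500000
0    Kai  948.666667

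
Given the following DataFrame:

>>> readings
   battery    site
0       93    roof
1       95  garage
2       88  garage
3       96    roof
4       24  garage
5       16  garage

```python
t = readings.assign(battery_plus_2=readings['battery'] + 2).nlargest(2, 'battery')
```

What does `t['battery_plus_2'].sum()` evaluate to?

add column battery_plus_2 = readings['battery'] + 2:
   battery    site  battery_plus_2
0       93    roof              95
1       95  garage              97
2       88  garage              90
3       96    roof              98
4       24  garage              26
5       16  garage              18
take 2 rows with largest battery:
   battery    site  battery_plus_2
3       96    roof              98
1       95  garage              97
Then the sum of column 'battery_plus_2': 195

195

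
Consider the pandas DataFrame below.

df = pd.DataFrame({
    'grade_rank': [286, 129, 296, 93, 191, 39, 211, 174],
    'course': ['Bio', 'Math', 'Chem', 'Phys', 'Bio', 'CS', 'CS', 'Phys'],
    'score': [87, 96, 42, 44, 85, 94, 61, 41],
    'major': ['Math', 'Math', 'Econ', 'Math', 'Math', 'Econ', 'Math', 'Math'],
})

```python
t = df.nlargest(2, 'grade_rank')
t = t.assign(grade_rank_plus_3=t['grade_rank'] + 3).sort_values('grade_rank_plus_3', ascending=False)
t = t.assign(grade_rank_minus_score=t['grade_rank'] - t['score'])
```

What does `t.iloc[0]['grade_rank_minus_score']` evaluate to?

take 2 rows with largest grade_rank:
   grade_rank course  score major
2         296   Chem     42  Econ
0         286    Bio     87  Math
add column grade_rank_plus_3 = t['grade_rank'] + 3:
   grade_rank course  score major  grade_rank_plus_3
2         296   Chem     42  Econ                299
0         286    Bio     87  Math                289
sort by grade_rank_plus_3 descending:
   grade_rank course  score major  grade_rank_plus_3
2         296   Chem     42  Econ                299
0         286    Bio     87  Math                289
add column grade_rank_minus_score = t['grade_rank'] - t['score']:
   grade_rank course  score major  grade_rank_plus_3  grade_rank_minus_score
2         296   Chem     42  Econ                299                     254
0         286    Bio     87  Math                289                     199
Finally, value at position 0, column 'grade_rank_minus_score' = 254.

254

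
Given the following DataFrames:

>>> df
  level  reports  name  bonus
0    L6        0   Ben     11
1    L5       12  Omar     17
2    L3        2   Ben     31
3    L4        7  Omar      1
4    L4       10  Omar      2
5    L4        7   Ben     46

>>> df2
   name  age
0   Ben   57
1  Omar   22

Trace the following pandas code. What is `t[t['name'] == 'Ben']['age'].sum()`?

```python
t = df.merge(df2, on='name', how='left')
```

171

merge on 'name' (how='left') → 6 rows:
  level  reports  name  bonus  age
0    L6        0   Ben     11   57
1    L5       12  Omar     17   22
2    L3        2   Ben     31   57
3    L4        7  Omar      1   22
4    L4       10  Omar      2   22
5    L4        7   Ben     46   57
filter rows where name == 'Ben':
  level  reports name  bonus  age
0    L6        0  Ben     11   57
2    L3        2  Ben     31   57
5    L4        7  Ben     46   57
Finally, sum of column 'age' = 171.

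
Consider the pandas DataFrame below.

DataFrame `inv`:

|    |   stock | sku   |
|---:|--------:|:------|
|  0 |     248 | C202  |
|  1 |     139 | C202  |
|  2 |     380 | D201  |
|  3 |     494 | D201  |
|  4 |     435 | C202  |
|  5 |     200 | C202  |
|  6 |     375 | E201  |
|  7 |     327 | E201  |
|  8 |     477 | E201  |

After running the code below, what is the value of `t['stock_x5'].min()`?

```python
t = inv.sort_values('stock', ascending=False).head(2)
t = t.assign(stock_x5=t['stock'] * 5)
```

sort by stock descending:
   stock   sku
3    494  D201
8    477  E201
4    435  C202
2    380  D201
6    375  E201
7    327  E201
0    248  C202
5    200  C202
1    139  C202
take first 2 rows:
   stock   sku
3    494  D201
8    477  E201
add column stock_x5 = t['stock'] * 5:
   stock   sku  stock_x5
3    494  D201      2470
8    477  E201      2385
min of column 'stock_x5' → 2385

2385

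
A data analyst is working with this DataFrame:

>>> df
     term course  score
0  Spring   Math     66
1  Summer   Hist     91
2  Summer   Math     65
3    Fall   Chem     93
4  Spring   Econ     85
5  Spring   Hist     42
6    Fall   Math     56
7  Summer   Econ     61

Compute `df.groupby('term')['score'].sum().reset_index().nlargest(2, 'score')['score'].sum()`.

410

group by term, sum of score:
term
Fall      149
Spring    193
Summer    217
Name: score, dtype: int64
reset_index():
     term  score
0    Fall    149
1  Spring    193
2  Summer    217
take 2 rows with largest score:
     term  score
2  Summer    217
1  Spring    193
The sum of column 'score' is 410.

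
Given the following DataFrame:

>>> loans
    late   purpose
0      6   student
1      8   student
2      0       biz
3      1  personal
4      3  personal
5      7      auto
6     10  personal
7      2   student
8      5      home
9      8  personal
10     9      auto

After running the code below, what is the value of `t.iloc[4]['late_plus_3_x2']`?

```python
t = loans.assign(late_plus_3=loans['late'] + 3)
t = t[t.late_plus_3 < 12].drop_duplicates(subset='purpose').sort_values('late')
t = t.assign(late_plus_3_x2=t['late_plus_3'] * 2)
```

20

add column late_plus_3 = loans['late'] + 3:
    late   purpose  late_plus_3
0      6   student            9
1      8   student           11
2      0       biz            3
3      1  personal            4
4      3  personal            6
5      7      auto           10
6     10  personal           13
7      2   student            5
8      5      home            8
9      8  personal           11
10     9      auto           12
filter rows where late_plus_3 < 12:
   late   purpose  late_plus_3
0     6   student            9
1     8   student           11
2     0       biz            3
3     1  personal            4
4     3  personal            6
5     7      auto           10
7     2   student            5
8     5      home            8
9     8  personal           11
drop duplicate purpose (keep=first):
   late   purpose  late_plus_3
0     6   student            9
2     0       biz            3
3     1  personal            4
5     7      auto           10
8     5      home            8
sort by late:
   late   purpose  late_plus_3
2     0       biz            3
3     1  personal            4
8     5      home            8
0     6   student            9
5     7      auto           10
add column late_plus_3_x2 = t['late_plus_3'] * 2:
   late   purpose  late_plus_3  late_plus_3_x2
2     0       biz            3               6
3     1  personal            4               8
8     5      home            8              16
0     6   student            9              18
5     7      auto           10              20
Hence 20.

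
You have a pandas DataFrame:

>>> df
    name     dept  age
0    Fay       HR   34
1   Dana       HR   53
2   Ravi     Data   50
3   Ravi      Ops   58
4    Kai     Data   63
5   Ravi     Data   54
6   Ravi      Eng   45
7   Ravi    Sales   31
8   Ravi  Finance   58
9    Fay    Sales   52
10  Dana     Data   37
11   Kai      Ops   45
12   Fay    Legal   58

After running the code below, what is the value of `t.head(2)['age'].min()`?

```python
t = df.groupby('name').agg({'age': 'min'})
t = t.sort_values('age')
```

group by name, min of age:
      age
name     
Dana   37
Fay    34
Kai    45
Ravi   31
sort by age:
      age
name     
Ravi   31
Fay    34
Dana   37
Kai    45
take first 2 rows:
      age
name     
Ravi   31
Fay    34
Then the min of column 'age': 31

31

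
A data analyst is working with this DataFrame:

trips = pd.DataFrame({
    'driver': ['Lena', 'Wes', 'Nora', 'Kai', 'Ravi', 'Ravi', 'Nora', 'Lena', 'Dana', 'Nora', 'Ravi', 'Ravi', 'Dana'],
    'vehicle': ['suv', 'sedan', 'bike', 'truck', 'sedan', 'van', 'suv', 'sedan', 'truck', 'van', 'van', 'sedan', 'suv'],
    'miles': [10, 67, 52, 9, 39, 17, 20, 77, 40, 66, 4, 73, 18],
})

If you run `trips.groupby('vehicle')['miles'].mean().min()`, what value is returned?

group by vehicle, mean of miles:
vehicle
bike     52.0
sedan    64.0
suv      16.0
truck    24.5
van      29.0
Name: miles, dtype: float64

16.0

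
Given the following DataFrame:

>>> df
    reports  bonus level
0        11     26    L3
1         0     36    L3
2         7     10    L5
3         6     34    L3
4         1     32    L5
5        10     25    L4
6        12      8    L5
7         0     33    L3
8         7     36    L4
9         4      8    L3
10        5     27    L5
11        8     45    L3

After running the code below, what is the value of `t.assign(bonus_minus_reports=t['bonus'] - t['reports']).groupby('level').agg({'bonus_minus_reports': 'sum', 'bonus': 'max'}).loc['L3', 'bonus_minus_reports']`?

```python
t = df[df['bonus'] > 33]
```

101

filter rows where bonus > 33:
    reports  bonus level
1         0     36    L3
3         6     34    L3
8         7     36    L4
11        8     45    L3
add column bonus_minus_reports = t['bonus'] - t['reports']:
    reports  bonus level  bonus_minus_reports
1         0     36    L3                   36
3         6     34    L3                   28
8         7     36    L4                   29
11        8     45    L3                   37
group by level: sum(bonus_minus_reports), max(bonus):
       bonus_minus_reports  bonus
level                            
L3                     101     45
L4                      29     36
Hence 101.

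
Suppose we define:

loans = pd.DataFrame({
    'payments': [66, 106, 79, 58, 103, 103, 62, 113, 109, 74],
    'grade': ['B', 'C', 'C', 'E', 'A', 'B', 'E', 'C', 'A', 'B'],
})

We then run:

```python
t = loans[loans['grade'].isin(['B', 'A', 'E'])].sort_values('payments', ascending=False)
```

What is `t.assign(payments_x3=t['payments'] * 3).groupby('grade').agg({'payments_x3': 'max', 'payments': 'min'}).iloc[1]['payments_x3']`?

309

filter rows where grade in ['B', 'A', 'E']:
   payments grade
0        66     B
3        58     E
4       103     A
5       103     B
6        62     E
8       109     A
9        74     B
sort by payments descending:
   payments grade
8       109     A
4       103     A
5       103     B
9        74     B
0        66     B
6        62     E
3        58     E
add column payments_x3 = t['payments'] * 3:
   payments grade  payments_x3
8       109     A          327
4       103     A          309
5       103     B          309
9        74     B          222
0        66     B          198
6        62     E          186
3        58     E          174
group by grade: max(payments_x3), min(payments):
       payments_x3  payments
grade                       
A              327       103
B              309        66
E              186        58
Reading off the value at position 1, column 'payments_x3', we get 309.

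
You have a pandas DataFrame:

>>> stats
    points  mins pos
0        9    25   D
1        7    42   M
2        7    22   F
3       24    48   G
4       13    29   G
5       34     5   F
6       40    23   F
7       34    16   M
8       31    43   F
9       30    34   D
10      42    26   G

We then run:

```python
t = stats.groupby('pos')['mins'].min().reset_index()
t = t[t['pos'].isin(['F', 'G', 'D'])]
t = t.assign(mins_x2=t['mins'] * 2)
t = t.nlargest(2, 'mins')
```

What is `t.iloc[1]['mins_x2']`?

50

group by pos, min of mins:
pos
D    25
F     5
G    26
M    16
Name: mins, dtype: int64
reset_index():
  pos  mins
0   D    25
1   F     5
2   G    26
3   M    16
filter rows where pos in ['F', 'G', 'D']:
  pos  mins
0   D    25
1   F     5
2   G    26
add column mins_x2 = t['mins'] * 2:
  pos  mins  mins_x2
0   D    25       50
1   F     5       10
2   G    26       52
take 2 rows with largest mins:
  pos  mins  mins_x2
2   G    26       52
0   D    25       50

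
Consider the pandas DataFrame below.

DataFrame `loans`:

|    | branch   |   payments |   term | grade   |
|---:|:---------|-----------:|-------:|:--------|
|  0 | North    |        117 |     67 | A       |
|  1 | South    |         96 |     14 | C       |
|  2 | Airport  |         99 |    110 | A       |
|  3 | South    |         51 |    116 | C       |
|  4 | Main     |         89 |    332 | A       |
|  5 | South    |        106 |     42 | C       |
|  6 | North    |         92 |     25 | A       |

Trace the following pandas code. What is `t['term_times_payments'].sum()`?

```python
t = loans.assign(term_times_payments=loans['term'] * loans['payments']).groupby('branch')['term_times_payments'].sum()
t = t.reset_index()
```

62289

add column term_times_payments = loans['term'] * loans['payments']:
    branch  payments  term grade  term_times_payments
0    North       117    67     A                 7839
1    South        96    14     C                 1344
2  Airport        99   110     A                10890
3    South        51   116     C                 5916
4     Main        89   332     A                29548
5    South       106    42     C                 4452
6    North        92    25     A                 2300
group by branch, sum of term_times_payments:
branch
Airport    10890
Main       29548
North      10139
South      11712
Name: term_times_payments, dtype: int64
reset_index():
    branch  term_times_payments
0  Airport                10890
1     Main                29548
2    North                10139
3    South                11712
So sum() = 62289.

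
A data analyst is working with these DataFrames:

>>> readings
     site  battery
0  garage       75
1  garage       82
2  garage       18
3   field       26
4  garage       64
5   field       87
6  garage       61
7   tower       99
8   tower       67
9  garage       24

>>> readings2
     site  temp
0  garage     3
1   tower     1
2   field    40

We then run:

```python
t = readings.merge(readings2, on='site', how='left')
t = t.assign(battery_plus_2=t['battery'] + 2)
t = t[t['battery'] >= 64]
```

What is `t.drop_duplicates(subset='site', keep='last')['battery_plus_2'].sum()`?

merge on 'site' (how='left') → 10 rows:
     site  battery  temp
0  garage       75     3
1  garage       82     3
2  garage       18     3
3   field       26    40
4  garage       64     3
5   field       87    40
6  garage       61     3
7   tower       99     1
8   tower       67     1
9  garage       24     3
add column battery_plus_2 = t['battery'] + 2:
     site  battery  temp  battery_plus_2
0  garage       75     3              77
1  garage       82     3              84
2  garage       18     3              20
3   field       26    40              28
4  garage       64     3              66
5   field       87    40              89
6  garage       61     3              63
7   tower       99     1             101
8   tower       67     1              69
9  garage       24     3              26
filter rows where battery >= 64:
     site  battery  temp  battery_plus_2
0  garage       75     3              77
1  garage       82     3              84
4  garage       64     3              66
5   field       87    40              89
7   tower       99     1             101
8   tower       67     1              69
drop duplicate site (keep=last):
     site  battery  temp  battery_plus_2
4  garage       64     3              66
5   field       87    40              89
8   tower       67     1              69
Reading off the sum of column 'battery_plus_2', we get 224.

224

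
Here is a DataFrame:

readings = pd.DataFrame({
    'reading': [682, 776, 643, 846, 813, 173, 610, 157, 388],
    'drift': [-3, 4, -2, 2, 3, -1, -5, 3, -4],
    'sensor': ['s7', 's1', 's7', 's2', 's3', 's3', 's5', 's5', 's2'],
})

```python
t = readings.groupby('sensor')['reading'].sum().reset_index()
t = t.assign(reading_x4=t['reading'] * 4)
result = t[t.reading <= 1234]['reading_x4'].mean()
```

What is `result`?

3763.0

group by sensor, sum of reading:
sensor
s1     776
s2    1234
s3     986
s5     767
s7    1325
Name: reading, dtype: int64
reset_index():
  sensor  reading
0     s1      776
1     s2     1234
2     s3      986
3     s5      767
4     s7     1325
add column reading_x4 = t['reading'] * 4:
  sensor  reading  reading_x4
0     s1      776        3104
1     s2     1234        4936
2     s3      986        3944
3     s5      767        3068
4     s7     1325        5300
filter rows where reading <= 1234:
  sensor  reading  reading_x4
0     s1      776        3104
1     s2     1234        4936
2     s3      986        3944
3     s5      767        3068
Finally, mean of column 'reading_x4' = 3763.0.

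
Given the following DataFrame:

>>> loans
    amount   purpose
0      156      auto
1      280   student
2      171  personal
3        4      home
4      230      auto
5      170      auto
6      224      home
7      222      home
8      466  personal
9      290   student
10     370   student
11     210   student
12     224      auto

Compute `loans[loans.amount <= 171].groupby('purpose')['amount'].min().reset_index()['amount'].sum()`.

331

filter rows where amount <= 171:
   amount   purpose
0     156      auto
2     171  personal
3       4      home
5     170      auto
group by purpose, min of amount:
purpose
auto        156
home          4
personal    171
Name: amount, dtype: int64
reset_index():
    purpose  amount
0      auto     156
1      home       4
2  personal     171
Finally, sum of column 'amount' = 331.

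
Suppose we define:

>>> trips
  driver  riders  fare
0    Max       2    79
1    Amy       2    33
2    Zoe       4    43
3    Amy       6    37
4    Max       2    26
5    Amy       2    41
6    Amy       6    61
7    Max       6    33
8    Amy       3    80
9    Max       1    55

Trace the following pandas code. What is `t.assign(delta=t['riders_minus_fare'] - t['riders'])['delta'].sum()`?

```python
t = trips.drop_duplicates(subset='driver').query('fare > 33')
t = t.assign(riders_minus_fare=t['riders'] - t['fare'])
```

-122

drop duplicate driver (keep=first):
  driver  riders  fare
0    Max       2    79
1    Amy       2    33
2    Zoe       4    43
filter rows where fare > 33:
  driver  riders  fare
0    Max       2    79
2    Zoe       4    43
add column riders_minus_fare = t['riders'] - t['fare']:
  driver  riders  fare  riders_minus_fare
0    Max       2    79                -77
2    Zoe       4    43                -39
add column delta = t['riders_minus_fare'] - t['riders']:
  driver  riders  fare  riders_minus_fare  delta
0    Max       2    79                -77    -79
2    Zoe       4    43                -39    -43
Then the sum of column 'delta': -122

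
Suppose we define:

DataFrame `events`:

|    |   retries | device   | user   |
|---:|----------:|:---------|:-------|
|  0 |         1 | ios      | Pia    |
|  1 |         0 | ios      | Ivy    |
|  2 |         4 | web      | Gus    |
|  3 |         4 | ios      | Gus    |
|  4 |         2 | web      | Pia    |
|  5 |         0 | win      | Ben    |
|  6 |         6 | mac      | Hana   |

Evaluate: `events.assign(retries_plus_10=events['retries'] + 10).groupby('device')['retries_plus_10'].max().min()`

add column retries_plus_10 = events['retries'] + 10:
   retries device  user  retries_plus_10
0        1    ios   Pia               11
1        0    ios   Ivy               10
2        4    web   Gus               14
3        4    ios   Gus               14
4        2    web   Pia               12
5        0    win   Ben               10
6        6    mac  Hana               16
group by device, max of retries_plus_10:
device
ios    14
mac    16
web    14
win    10
Name: retries_plus_10, dtype: int64
min of the resulting series → 10

10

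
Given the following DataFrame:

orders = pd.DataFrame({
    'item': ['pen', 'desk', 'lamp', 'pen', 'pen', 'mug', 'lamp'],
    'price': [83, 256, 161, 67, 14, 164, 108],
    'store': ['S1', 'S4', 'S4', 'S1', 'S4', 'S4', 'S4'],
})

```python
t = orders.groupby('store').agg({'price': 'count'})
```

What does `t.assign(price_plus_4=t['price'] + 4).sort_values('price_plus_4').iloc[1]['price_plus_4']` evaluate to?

group by store, count of price:
       price
store       
S1         2
S4         5
add column price_plus_4 = t['price'] + 4:
       price  price_plus_4
store                     
S1         2             6
S4         5             9
sort by price_plus_4:
       price  price_plus_4
store                     
S1         2             6
S4         5             9
Then the value at position 1, column 'price_plus_4': 9

9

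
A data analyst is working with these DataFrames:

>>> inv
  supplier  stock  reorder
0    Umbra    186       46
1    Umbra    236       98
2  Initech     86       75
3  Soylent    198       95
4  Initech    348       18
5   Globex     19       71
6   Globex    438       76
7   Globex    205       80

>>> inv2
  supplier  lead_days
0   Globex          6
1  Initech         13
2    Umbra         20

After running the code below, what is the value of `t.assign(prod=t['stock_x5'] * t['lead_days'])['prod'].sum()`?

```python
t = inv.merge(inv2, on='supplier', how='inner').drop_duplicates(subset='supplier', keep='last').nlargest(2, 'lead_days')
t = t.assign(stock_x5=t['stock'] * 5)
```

46220

merge on 'supplier' (how='inner') → 7 rows:
  supplier  stock  reorder  lead_days
0    Umbra    186       46         20
1    Umbra    236       98         20
2  Initech     86       75         13
3  Initech    348       18         13
4   Globex     19       71          6
5   Globex    438       76          6
6   Globex    205       80          6
drop duplicate supplier (keep=last):
  supplier  stock  reorder  lead_days
1    Umbra    236       98         20
3  Initech    348       18         13
6   Globex    205       80          6
take 2 rows with largest lead_days:
  supplier  stock  reorder  lead_days
1    Umbra    236       98         20
3  Initech    348       18         13
add column stock_x5 = t['stock'] * 5:
  supplier  stock  reorder  lead_days  stock_x5
1    Umbra    236       98         20      1180
3  Initech    348       18         13      1740
add column prod = t['stock_x5'] * t['lead_days']:
  supplier  stock  reorder  lead_days  stock_x5   prod
1    Umbra    236       98         20      1180  23600
3  Initech    348       18         13      1740  22620
Reading off the sum of column 'prod', we get 46220.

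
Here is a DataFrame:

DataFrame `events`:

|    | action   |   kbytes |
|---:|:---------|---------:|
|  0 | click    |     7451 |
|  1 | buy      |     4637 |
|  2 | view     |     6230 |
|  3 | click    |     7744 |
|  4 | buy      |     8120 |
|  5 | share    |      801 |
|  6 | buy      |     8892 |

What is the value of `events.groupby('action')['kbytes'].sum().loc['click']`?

15195

group by action, sum of kbytes:
action
buy      21649
click    15195
share      801
view      6230
Name: kbytes, dtype: int64
Finally, value at index 'click' = 15195.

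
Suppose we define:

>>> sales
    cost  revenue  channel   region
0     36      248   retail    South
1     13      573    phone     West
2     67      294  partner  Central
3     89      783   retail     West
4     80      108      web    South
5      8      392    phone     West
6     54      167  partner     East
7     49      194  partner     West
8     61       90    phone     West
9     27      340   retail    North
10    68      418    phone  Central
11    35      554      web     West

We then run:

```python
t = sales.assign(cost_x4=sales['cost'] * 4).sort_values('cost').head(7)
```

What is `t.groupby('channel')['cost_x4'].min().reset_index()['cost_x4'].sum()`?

476

add column cost_x4 = sales['cost'] * 4:
    cost  revenue  channel   region  cost_x4
0     36      248   retail    South      144
1     13      573    phone     West       52
2     67      294  partner  Central      268
3     89      783   retail     West      356
4     80      108      web    South      320
5      8      392    phone     West       32
6     54      167  partner     East      216
7     49      194  partner     West      196
8     61       90    phone     West      244
9     27      340   retail    North      108
10    68      418    phone  Central      272
11    35      554      web     West      140
sort by cost:
    cost  revenue  channel   region  cost_x4
5      8      392    phone     West       32
1     13      573    phone     West       52
9     27      340   retail    North      108
11    35      554      web     West      140
0     36      248   retail    South      144
7     49      194  partner     West      196
6     54      167  partner     East      216
8     61       90    phone     West      244
2     67      294  partner  Central      268
10    68      418    phone  Central      272
4     80      108      web    South      320
3     89      783   retail     West      356
take first 7 rows:
    cost  revenue  channel region  cost_x4
5      8      392    phone   West       32
1     13      573    phone   West       52
9     27      340   retail  North      108
11    35      554      web   West      140
0     36      248   retail  South      144
7     49      194  partner   West      196
6     54      167  partner   East      216
group by channel, min of cost_x4:
channel
partner    196
phone       32
retail     108
web        140
Name: cost_x4, dtype: int64
reset_index():
   channel  cost_x4
0  partner      196
1    phone       32
2   retail      108
3      web      140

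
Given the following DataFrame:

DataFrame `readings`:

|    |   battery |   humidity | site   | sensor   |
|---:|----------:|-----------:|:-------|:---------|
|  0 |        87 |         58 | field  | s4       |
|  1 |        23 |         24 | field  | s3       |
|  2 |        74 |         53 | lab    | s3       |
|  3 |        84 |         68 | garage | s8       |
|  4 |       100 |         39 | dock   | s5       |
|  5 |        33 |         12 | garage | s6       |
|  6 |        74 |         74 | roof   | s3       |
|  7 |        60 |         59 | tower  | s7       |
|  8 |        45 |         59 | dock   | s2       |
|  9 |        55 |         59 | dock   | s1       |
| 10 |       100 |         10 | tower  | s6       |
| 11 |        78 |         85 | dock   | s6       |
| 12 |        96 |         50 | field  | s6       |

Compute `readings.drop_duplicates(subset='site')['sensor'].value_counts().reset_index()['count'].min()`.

1

drop duplicate site (keep=first):
   battery  humidity    site sensor
0       87        58   field     s4
2       74        53     lab     s3
3       84        68  garage     s8
4      100        39    dock     s5
6       74        74    roof     s3
7       60        59   tower     s7
value_counts of sensor:
sensor
s3    2
s4    1
s8    1
s5    1
s7    1
Name: count, dtype: int64
reset_index():
  sensor  count
0     s3      2
1     s4      1
2     s8      1
3     s5      1
4     s7      1
Reading off the min of column 'count', we get 1.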